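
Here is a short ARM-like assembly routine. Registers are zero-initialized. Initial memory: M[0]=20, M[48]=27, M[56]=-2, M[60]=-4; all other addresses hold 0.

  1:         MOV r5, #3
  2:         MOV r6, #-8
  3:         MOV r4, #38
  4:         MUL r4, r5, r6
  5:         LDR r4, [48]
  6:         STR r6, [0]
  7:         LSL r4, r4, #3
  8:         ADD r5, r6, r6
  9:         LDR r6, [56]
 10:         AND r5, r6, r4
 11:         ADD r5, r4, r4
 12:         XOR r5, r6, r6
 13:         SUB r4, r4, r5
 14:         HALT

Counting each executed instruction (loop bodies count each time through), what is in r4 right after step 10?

216

MOV r5, #3 → r5=3
MOV r6, #-8 → r6=-8
MOV r4, #38 → r4=38
MUL r4, r5, r6 → r4=3*(-8)=-24
LDR r4, [48] → r4=M[48]=27
STR r6, [0] → M[0]=-8
LSL r4, r4, #3 → r4=27<<3=216
ADD r5, r6, r6 → r5=(-8)+(-8)=-16
LDR r6, [56] → r6=M[56]=-2
AND r5, r6, r4 → r5=(-2)&216=216
After step 10: r4 = 216.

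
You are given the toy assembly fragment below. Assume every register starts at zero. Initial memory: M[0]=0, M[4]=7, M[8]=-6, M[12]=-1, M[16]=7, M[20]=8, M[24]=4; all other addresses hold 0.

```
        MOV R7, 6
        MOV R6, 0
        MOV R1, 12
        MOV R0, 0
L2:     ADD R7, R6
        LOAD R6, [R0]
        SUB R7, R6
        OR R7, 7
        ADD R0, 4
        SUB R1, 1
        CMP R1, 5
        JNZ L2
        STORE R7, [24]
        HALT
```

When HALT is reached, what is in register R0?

28

MOV R7, 6 → R7=6
MOV R6, 0 → R6=0
MOV R1, 12 → R1=12
MOV R0, 0 → R0=0
ADD R7, R6 → R7=6+0=6
LOAD R6, [R0] → R6=M[0]=0
SUB R7, R6 → R7=6-0=6
OR R7, 7 → R7=6|7=7
ADD R0, 4 → R0=0+4=4
SUB R1, 1 → R1=12-1=11
CMP R1, 5  (cmp 11,5)
JNZ L2: taken
ADD R7, R6 → R7=7+0=7
LOAD R6, [R0] → R6=M[4]=7
SUB R7, R6 → R7=7-7=0
OR R7, 7 → R7=0|7=7
ADD R0, 4 → R0=4+4=8
SUB R1, 1 → R1=11-1=10
CMP R1, 5  (cmp 10,5)
JNZ L2: taken
ADD R7, R6 → R7=7+7=14
LOAD R6, [R0] → R6=M[8]=-6
SUB R7, R6 → R7=14-(-6)=20
OR R7, 7 → R7=20|7=23
ADD R0, 4 → R0=8+4=12
SUB R1, 1 → R1=10-1=9
CMP R1, 5  (cmp 9,5)
JNZ L2: taken
ADD R7, R6 → R7=23+(-6)=17
LOAD R6, [R0] → R6=M[12]=-1
SUB R7, R6 → R7=17-(-1)=18
OR R7, 7 → R7=18|7=23
ADD R0, 4 → R0=12+4=16
SUB R1, 1 → R1=9-1=8
CMP R1, 5  (cmp 8,5)
JNZ L2: taken
ADD R7, R6 → R7=23+(-1)=22
LOAD R6, [R0] → R6=M[16]=7
SUB R7, R6 → R7=22-7=15
OR R7, 7 → R7=15|7=15
ADD R0, 4 → R0=16+4=20
SUB R1, 1 → R1=8-1=7
CMP R1, 5  (cmp 7,5)
JNZ L2: taken
ADD R7, R6 → R7=15+7=22
LOAD R6, [R0] → R6=M[20]=8
SUB R7, R6 → R7=22-8=14
OR R7, 7 → R7=14|7=15
ADD R0, 4 → R0=20+4=24
SUB R1, 1 → R1=7-1=6
CMP R1, 5  (cmp 6,5)
JNZ L2: taken
ADD R7, R6 → R7=15+8=23
LOAD R6, [R0] → R6=M[24]=4
SUB R7, R6 → R7=23-4=19
OR R7, 7 → R7=19|7=23
ADD R0, 4 → R0=24+4=28
SUB R1, 1 → R1=6-1=5
CMP R1, 5  (cmp 5,5)
JNZ L2: not taken
STORE R7, [24] → M[24]=23
halt.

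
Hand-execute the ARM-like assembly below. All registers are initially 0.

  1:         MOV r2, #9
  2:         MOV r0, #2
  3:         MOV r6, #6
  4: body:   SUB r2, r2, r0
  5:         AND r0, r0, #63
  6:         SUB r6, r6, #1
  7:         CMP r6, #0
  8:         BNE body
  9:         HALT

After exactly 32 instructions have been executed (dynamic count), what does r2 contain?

after MOV r2, #9: r2=9
after MOV r0, #2: r0=2
after MOV r6, #6: r6=6
after SUB r2, r2, r0: r2=9-2=7
after AND r0, r0, #63: r0=2&63=2
after SUB r6, r6, #1: r6=6-1=5
CMP r6, #0  (cmp 5,0)
BNE body: taken
after SUB r2, r2, r0: r2=7-2=5
after AND r0, r0, #63: r0=2&63=2
after SUB r6, r6, #1: r6=5-1=4
CMP r6, #0  (cmp 4,0)
BNE body: taken
after SUB r2, r2, r0: r2=5-2=3
after AND r0, r0, #63: r0=2&63=2
after SUB r6, r6, #1: r6=4-1=3
CMP r6, #0  (cmp 3,0)
BNE body: taken
after SUB r2, r2, r0: r2=3-2=1
after AND r0, r0, #63: r0=2&63=2
after SUB r6, r6, #1: r6=3-1=2
CMP r6, #0  (cmp 2,0)
BNE body: taken
after SUB r2, r2, r0: r2=1-2=-1
after AND r0, r0, #63: r0=2&63=2
after SUB r6, r6, #1: r6=2-1=1
CMP r6, #0  (cmp 1,0)
BNE body: taken
after SUB r2, r2, r0: r2=(-1)-2=-3
after AND r0, r0, #63: r0=2&63=2
after SUB r6, r6, #1: r6=1-1=0
CMP r6, #0  (cmp 0,0)
After step 32: r2 = -3.

-3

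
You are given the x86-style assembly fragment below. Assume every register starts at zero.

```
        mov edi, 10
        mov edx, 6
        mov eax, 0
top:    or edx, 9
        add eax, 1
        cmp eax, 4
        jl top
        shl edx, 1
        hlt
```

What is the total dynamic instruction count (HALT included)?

21

after mov edi, 10: edi=10
after mov edx, 6: edx=6
after mov eax, 0: eax=0
after or edx, 9: edx=6|9=15
after add eax, 1: eax=0+1=1
cmp eax, 4  (cmp 1,4)
jl top: taken
after or edx, 9: edx=15|9=15
after add eax, 1: eax=1+1=2
cmp eax, 4  (cmp 2,4)
jl top: taken
after or edx, 9: edx=15|9=15
after add eax, 1: eax=2+1=3
cmp eax, 4  (cmp 3,4)
jl top: taken
after or edx, 9: edx=15|9=15
after add eax, 1: eax=3+1=4
cmp eax, 4  (cmp 4,4)
jl top: not taken
after shl edx, 1: edx=15<<1=30
halt.
Total executed instructions: 21.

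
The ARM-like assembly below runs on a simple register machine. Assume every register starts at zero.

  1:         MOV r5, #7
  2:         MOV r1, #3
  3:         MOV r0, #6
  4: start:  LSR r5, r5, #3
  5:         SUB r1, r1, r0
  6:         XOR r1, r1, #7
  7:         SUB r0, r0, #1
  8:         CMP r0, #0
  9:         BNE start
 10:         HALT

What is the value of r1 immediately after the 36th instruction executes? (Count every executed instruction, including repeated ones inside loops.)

after MOV r5, #7: r5=7
after MOV r1, #3: r1=3
after MOV r0, #6: r0=6
after LSR r5, r5, #3: r5=7>>3=0
after SUB r1, r1, r0: r1=3-6=-3
after XOR r1, r1, #7: r1=(-3)^7=-6
after SUB r0, r0, #1: r0=6-1=5
CMP r0, #0  (cmp 5,0)
BNE start: taken
after LSR r5, r5, #3: r5=0>>3=0
after SUB r1, r1, r0: r1=(-6)-5=-11
after XOR r1, r1, #7: r1=(-11)^7=-14
after SUB r0, r0, #1: r0=5-1=4
CMP r0, #0  (cmp 4,0)
BNE start: taken
after LSR r5, r5, #3: r5=0>>3=0
after SUB r1, r1, r0: r1=(-14)-4=-18
after XOR r1, r1, #7: r1=(-18)^7=-23
after SUB r0, r0, #1: r0=4-1=3
CMP r0, #0  (cmp 3,0)
BNE start: taken
after LSR r5, r5, #3: r5=0>>3=0
after SUB r1, r1, r0: r1=(-23)-3=-26
after XOR r1, r1, #7: r1=(-26)^7=-31
after SUB r0, r0, #1: r0=3-1=2
CMP r0, #0  (cmp 2,0)
BNE start: taken
after LSR r5, r5, #3: r5=0>>3=0
after SUB r1, r1, r0: r1=(-31)-2=-33
after XOR r1, r1, #7: r1=(-33)^7=-40
after SUB r0, r0, #1: r0=2-1=1
CMP r0, #0  (cmp 1,0)
BNE start: taken
after LSR r5, r5, #3: r5=0>>3=0
after SUB r1, r1, r0: r1=(-40)-1=-41
after XOR r1, r1, #7: r1=(-41)^7=-48
After step 36: r1 = -48.

-48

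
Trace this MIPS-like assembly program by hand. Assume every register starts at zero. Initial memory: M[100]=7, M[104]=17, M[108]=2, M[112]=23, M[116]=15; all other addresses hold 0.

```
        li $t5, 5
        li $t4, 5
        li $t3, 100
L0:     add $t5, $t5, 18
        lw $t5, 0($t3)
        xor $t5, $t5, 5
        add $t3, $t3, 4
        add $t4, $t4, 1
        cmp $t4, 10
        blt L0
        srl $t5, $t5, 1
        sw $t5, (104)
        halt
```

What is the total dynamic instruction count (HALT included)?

41

li $t5, 5 → $t5=5
li $t4, 5 → $t4=5
li $t3, 100 → $t3=100
add $t5, $t5, 18 → $t5=5+18=23
lw $t5, 0($t3) → $t5=M[100]=7
xor $t5, $t5, 5 → $t5=7^5=2
add $t3, $t3, 4 → $t3=100+4=104
add $t4, $t4, 1 → $t4=5+1=6
cmp $t4, 10  (cmp 6,10)
blt L0: taken
add $t5, $t5, 18 → $t5=2+18=20
lw $t5, 0($t3) → $t5=M[104]=17
xor $t5, $t5, 5 → $t5=17^5=20
add $t3, $t3, 4 → $t3=104+4=108
add $t4, $t4, 1 → $t4=6+1=7
cmp $t4, 10  (cmp 7,10)
blt L0: taken
add $t5, $t5, 18 → $t5=20+18=38
lw $t5, 0($t3) → $t5=M[108]=2
xor $t5, $t5, 5 → $t5=2^5=7
add $t3, $t3, 4 → $t3=108+4=112
add $t4, $t4, 1 → $t4=7+1=8
cmp $t4, 10  (cmp 8,10)
blt L0: taken
add $t5, $t5, 18 → $t5=7+18=25
lw $t5, 0($t3) → $t5=M[112]=23
xor $t5, $t5, 5 → $t5=23^5=18
add $t3, $t3, 4 → $t3=112+4=116
add $t4, $t4, 1 → $t4=8+1=9
cmp $t4, 10  (cmp 9,10)
blt L0: taken
add $t5, $t5, 18 → $t5=18+18=36
lw $t5, 0($t3) → $t5=M[116]=15
xor $t5, $t5, 5 → $t5=15^5=10
add $t3, $t3, 4 → $t3=116+4=120
add $t4, $t4, 1 → $t4=9+1=10
cmp $t4, 10  (cmp 10,10)
blt L0: not taken
srl $t5, $t5, 1 → $t5=10>>1=5
sw $t5, (104) → M[104]=5
halt.
Total executed instructions: 41.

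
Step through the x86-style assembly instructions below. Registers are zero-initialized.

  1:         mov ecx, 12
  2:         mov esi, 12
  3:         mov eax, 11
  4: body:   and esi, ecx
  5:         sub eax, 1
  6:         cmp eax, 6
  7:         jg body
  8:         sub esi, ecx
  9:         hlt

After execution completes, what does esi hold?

mov ecx, 12 → ecx=12
mov esi, 12 → esi=12
mov eax, 11 → eax=11
and esi, ecx → esi=12&12=12
sub eax, 1 → eax=11-1=10
cmp eax, 6  (cmp 10,6)
jg body: taken
and esi, ecx → esi=12&12=12
sub eax, 1 → eax=10-1=9
cmp eax, 6  (cmp 9,6)
jg body: taken
and esi, ecx → esi=12&12=12
sub eax, 1 → eax=9-1=8
cmp eax, 6  (cmp 8,6)
jg body: taken
and esi, ecx → esi=12&12=12
sub eax, 1 → eax=8-1=7
cmp eax, 6  (cmp 7,6)
jg body: taken
and esi, ecx → esi=12&12=12
sub eax, 1 → eax=7-1=6
cmp eax, 6  (cmp 6,6)
jg body: not taken
sub esi, ecx → esi=12-12=0
halt.

0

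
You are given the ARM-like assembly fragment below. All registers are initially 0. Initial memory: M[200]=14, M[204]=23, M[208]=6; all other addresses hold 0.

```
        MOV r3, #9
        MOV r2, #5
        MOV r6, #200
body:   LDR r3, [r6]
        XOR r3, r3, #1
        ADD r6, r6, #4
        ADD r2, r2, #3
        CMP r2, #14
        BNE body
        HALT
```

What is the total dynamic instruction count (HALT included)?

MOV r3, #9 → r3=9
MOV r2, #5 → r2=5
MOV r6, #200 → r6=200
LDR r3, [r6] → r3=M[200]=14
XOR r3, r3, #1 → r3=14^1=15
ADD r6, r6, #4 → r6=200+4=204
ADD r2, r2, #3 → r2=5+3=8
CMP r2, #14  (cmp 8,14)
BNE body: taken
LDR r3, [r6] → r3=M[204]=23
XOR r3, r3, #1 → r3=23^1=22
ADD r6, r6, #4 → r6=204+4=208
ADD r2, r2, #3 → r2=8+3=11
CMP r2, #14  (cmp 11,14)
BNE body: taken
LDR r3, [r6] → r3=M[208]=6
XOR r3, r3, #1 → r3=6^1=7
ADD r6, r6, #4 → r6=208+4=212
ADD r2, r2, #3 → r2=11+3=14
CMP r2, #14  (cmp 14,14)
BNE body: not taken
halt.
Total executed instructions: 22.

22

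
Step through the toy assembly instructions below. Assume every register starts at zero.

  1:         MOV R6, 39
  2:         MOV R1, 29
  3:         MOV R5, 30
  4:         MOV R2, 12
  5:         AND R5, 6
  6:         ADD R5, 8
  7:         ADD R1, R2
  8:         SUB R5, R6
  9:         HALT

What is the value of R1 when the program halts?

MOV R6, 39 → R6=39
MOV R1, 29 → R1=29
MOV R5, 30 → R5=30
MOV R2, 12 → R2=12
AND R5, 6 → R5=30&6=6
ADD R5, 8 → R5=6+8=14
ADD R1, R2 → R1=29+12=41
SUB R5, R6 → R5=14-39=-25
halt.

41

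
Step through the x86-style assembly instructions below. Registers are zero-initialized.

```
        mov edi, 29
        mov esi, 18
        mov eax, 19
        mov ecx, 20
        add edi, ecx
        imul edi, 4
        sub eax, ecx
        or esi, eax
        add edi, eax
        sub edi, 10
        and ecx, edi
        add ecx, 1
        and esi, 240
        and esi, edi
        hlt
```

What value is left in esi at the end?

176

after mov edi, 29: edi=29
after mov esi, 18: esi=18
after mov eax, 19: eax=19
after mov ecx, 20: ecx=20
after add edi, ecx: edi=29+20=49
after imul edi, 4: edi=49*4=196
after sub eax, ecx: eax=19-20=-1
after or esi, eax: esi=18|(-1)=-1
after add edi, eax: edi=196+(-1)=195
after sub edi, 10: edi=195-10=185
after and ecx, edi: ecx=20&185=16
after add ecx, 1: ecx=16+1=17
after and esi, 240: esi=(-1)&240=240
after and esi, edi: esi=240&185=176
halt.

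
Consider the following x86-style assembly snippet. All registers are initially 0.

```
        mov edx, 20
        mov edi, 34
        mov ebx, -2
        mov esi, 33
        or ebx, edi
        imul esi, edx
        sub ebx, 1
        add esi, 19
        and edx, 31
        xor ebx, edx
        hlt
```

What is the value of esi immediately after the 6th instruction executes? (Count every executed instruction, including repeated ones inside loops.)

660

edx=20
edi=34
ebx=-2
esi=33
ebx=(-2)|34=-2
esi=33*20=660
After step 6: esi = 660.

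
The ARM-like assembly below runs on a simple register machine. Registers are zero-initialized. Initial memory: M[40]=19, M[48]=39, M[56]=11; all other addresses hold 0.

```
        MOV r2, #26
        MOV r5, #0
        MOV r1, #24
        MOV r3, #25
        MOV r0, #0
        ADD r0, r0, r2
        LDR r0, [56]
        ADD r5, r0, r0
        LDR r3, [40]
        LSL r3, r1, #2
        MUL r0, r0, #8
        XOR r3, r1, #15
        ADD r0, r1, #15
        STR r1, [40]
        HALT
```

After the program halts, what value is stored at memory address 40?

24

after MOV r2, #26: r2=26
after MOV r5, #0: r5=0
after MOV r1, #24: r1=24
after MOV r3, #25: r3=25
after MOV r0, #0: r0=0
after ADD r0, r0, r2: r0=0+26=26
after LDR r0, [56]: r0=M[56]=11
after ADD r5, r0, r0: r5=11+11=22
after LDR r3, [40]: r3=M[40]=19
after LSL r3, r1, #2: r3=24<<2=96
after MUL r0, r0, #8: r0=11*8=88
after XOR r3, r1, #15: r3=24^15=23
after ADD r0, r1, #15: r0=24+15=39
STR r1, [40] → M[40]=24
halt.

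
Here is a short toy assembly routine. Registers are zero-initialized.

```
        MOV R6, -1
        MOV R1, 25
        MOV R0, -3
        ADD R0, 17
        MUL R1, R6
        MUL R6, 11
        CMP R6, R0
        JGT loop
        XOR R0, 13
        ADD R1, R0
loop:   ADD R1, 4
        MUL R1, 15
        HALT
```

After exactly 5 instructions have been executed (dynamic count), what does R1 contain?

-25

after MOV R6, -1: R6=-1
after MOV R1, 25: R1=25
after MOV R0, -3: R0=-3
after ADD R0, 17: R0=(-3)+17=14
after MUL R1, R6: R1=25*(-1)=-25
After step 5: R1 = -25.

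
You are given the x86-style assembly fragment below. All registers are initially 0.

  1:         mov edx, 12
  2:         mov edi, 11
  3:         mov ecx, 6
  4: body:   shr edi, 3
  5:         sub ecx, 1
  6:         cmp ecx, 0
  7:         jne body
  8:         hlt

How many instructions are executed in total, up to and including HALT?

28

after mov edx, 12: edx=12
after mov edi, 11: edi=11
after mov ecx, 6: ecx=6
after shr edi, 3: edi=11>>3=1
after sub ecx, 1: ecx=6-1=5
cmp ecx, 0  (cmp 5,0)
jne body: taken
after shr edi, 3: edi=1>>3=0
after sub ecx, 1: ecx=5-1=4
cmp ecx, 0  (cmp 4,0)
jne body: taken
after shr edi, 3: edi=0>>3=0
after sub ecx, 1: ecx=4-1=3
cmp ecx, 0  (cmp 3,0)
jne body: taken
after shr edi, 3: edi=0>>3=0
after sub ecx, 1: ecx=3-1=2
cmp ecx, 0  (cmp 2,0)
jne body: taken
after shr edi, 3: edi=0>>3=0
after sub ecx, 1: ecx=2-1=1
cmp ecx, 0  (cmp 1,0)
jne body: taken
after shr edi, 3: edi=0>>3=0
after sub ecx, 1: ecx=1-1=0
cmp ecx, 0  (cmp 0,0)
jne body: not taken
halt.
Total executed instructions: 28.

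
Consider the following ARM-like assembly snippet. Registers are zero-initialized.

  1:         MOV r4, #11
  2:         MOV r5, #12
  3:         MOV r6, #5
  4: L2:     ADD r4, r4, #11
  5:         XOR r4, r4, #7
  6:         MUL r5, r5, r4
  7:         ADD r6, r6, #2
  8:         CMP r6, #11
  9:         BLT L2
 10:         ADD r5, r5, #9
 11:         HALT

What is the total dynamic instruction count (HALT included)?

23

after MOV r4, #11: r4=11
after MOV r5, #12: r5=12
after MOV r6, #5: r6=5
after ADD r4, r4, #11: r4=11+11=22
after XOR r4, r4, #7: r4=22^7=17
after MUL r5, r5, r4: r5=12*17=204
after ADD r6, r6, #2: r6=5+2=7
CMP r6, #11  (cmp 7,11)
BLT L2: taken
after ADD r4, r4, #11: r4=17+11=28
after XOR r4, r4, #7: r4=28^7=27
after MUL r5, r5, r4: r5=204*27=5508
after ADD r6, r6, #2: r6=7+2=9
CMP r6, #11  (cmp 9,11)
BLT L2: taken
after ADD r4, r4, #11: r4=27+11=38
after XOR r4, r4, #7: r4=38^7=33
after MUL r5, r5, r4: r5=5508*33=181764
after ADD r6, r6, #2: r6=9+2=11
CMP r6, #11  (cmp 11,11)
BLT L2: not taken
after ADD r5, r5, #9: r5=181764+9=181773
halt.
Total executed instructions: 23.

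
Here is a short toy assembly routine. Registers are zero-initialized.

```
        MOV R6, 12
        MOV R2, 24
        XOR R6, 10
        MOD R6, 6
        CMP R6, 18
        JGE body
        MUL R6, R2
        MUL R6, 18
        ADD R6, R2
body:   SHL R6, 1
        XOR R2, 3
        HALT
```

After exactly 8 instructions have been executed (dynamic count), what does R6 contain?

0

after MOV R6, 12: R6=12
after MOV R2, 24: R2=24
after XOR R6, 10: R6=12^10=6
after MOD R6, 6: R6=6%6=0
CMP R6, 18  (cmp 0,18)
JGE body: not taken
after MUL R6, R2: R6=0*24=0
after MUL R6, 18: R6=0*18=0
After step 8: R6 = 0.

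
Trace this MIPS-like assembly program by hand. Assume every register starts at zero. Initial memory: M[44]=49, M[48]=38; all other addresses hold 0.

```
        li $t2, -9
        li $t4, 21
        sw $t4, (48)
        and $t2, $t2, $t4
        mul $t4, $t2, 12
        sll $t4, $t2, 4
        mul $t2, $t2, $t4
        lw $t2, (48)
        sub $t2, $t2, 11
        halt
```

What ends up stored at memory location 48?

$t2=-9
$t4=21
sw $t4, (48) → M[48]=21
$t2=(-9)&21=21
$t4=21*12=252
$t4=21<<4=336
$t2=21*336=7056
$t2=M[48]=21
$t2=21-11=10
halt.

21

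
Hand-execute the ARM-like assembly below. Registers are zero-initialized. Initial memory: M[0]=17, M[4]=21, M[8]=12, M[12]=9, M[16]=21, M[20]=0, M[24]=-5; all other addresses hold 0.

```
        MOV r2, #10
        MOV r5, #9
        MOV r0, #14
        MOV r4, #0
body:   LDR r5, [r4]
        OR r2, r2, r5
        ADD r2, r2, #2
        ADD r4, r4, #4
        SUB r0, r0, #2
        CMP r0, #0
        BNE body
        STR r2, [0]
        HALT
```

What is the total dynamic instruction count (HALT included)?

after MOV r2, #10: r2=10
after MOV r5, #9: r5=9
after MOV r0, #14: r0=14
after MOV r4, #0: r4=0
after LDR r5, [r4]: r5=M[0]=17
after OR r2, r2, r5: r2=10|17=27
after ADD r2, r2, #2: r2=27+2=29
after ADD r4, r4, #4: r4=0+4=4
after SUB r0, r0, #2: r0=14-2=12
CMP r0, #0  (cmp 12,0)
BNE body: taken
after LDR r5, [r4]: r5=M[4]=21
after OR r2, r2, r5: r2=29|21=29
after ADD r2, r2, #2: r2=29+2=31
after ADD r4, r4, #4: r4=4+4=8
after SUB r0, r0, #2: r0=12-2=10
CMP r0, #0  (cmp 10,0)
BNE body: taken
after LDR r5, [r4]: r5=M[8]=12
after OR r2, r2, r5: r2=31|12=31
after ADD r2, r2, #2: r2=31+2=33
after ADD r4, r4, #4: r4=8+4=12
after SUB r0, r0, #2: r0=10-2=8
CMP r0, #0  (cmp 8,0)
BNE body: taken
after LDR r5, [r4]: r5=M[12]=9
after OR r2, r2, r5: r2=33|9=41
after ADD r2, r2, #2: r2=41+2=43
after ADD r4, r4, #4: r4=12+4=16
after SUB r0, r0, #2: r0=8-2=6
CMP r0, #0  (cmp 6,0)
BNE body: taken
after LDR r5, [r4]: r5=M[16]=21
after OR r2, r2, r5: r2=43|21=63
after ADD r2, r2, #2: r2=63+2=65
after ADD r4, r4, #4: r4=16+4=20
after SUB r0, r0, #2: r0=6-2=4
CMP r0, #0  (cmp 4,0)
BNE body: taken
after LDR r5, [r4]: r5=M[20]=0
after OR r2, r2, r5: r2=65|0=65
after ADD r2, r2, #2: r2=65+2=67
after ADD r4, r4, #4: r4=20+4=24
after SUB r0, r0, #2: r0=4-2=2
CMP r0, #0  (cmp 2,0)
BNE body: taken
after LDR r5, [r4]: r5=M[24]=-5
after OR r2, r2, r5: r2=67|(-5)=-5
after ADD r2, r2, #2: r2=(-5)+2=-3
after ADD r4, r4, #4: r4=24+4=28
after SUB r0, r0, #2: r0=2-2=0
CMP r0, #0  (cmp 0,0)
BNE body: not taken
STR r2, [0] → M[0]=-3
halt.
Total executed instructions: 55.

55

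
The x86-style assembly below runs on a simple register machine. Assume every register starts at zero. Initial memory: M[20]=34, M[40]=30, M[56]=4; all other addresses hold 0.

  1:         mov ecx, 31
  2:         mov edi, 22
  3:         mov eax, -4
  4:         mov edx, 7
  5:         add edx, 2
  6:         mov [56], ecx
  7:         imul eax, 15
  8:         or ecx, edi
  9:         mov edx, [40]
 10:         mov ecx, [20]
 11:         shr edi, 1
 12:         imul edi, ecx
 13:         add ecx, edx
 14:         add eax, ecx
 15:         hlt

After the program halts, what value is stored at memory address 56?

ecx=31
edi=22
eax=-4
edx=7
edx=7+2=9
mov [56], ecx → M[56]=31
eax=(-4)*15=-60
ecx=31|22=31
edx=M[40]=30
ecx=M[20]=34
edi=22>>1=11
edi=11*34=374
ecx=34+30=64
eax=(-60)+64=4
halt.

31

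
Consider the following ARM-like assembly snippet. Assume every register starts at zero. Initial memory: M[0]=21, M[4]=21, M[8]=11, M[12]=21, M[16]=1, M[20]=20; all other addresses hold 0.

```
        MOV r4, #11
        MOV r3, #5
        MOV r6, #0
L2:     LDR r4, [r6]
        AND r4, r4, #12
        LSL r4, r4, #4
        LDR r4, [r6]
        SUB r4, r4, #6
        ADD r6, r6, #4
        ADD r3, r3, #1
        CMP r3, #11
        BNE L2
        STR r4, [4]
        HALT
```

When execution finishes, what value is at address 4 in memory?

14

after MOV r4, #11: r4=11
after MOV r3, #5: r3=5
after MOV r6, #0: r6=0
after LDR r4, [r6]: r4=M[0]=21
after AND r4, r4, #12: r4=21&12=4
after LSL r4, r4, #4: r4=4<<4=64
after LDR r4, [r6]: r4=M[0]=21
after SUB r4, r4, #6: r4=21-6=15
after ADD r6, r6, #4: r6=0+4=4
after ADD r3, r3, #1: r3=5+1=6
CMP r3, #11  (cmp 6,11)
BNE L2: taken
after LDR r4, [r6]: r4=M[4]=21
after AND r4, r4, #12: r4=21&12=4
after LSL r4, r4, #4: r4=4<<4=64
after LDR r4, [r6]: r4=M[4]=21
after SUB r4, r4, #6: r4=21-6=15
after ADD r6, r6, #4: r6=4+4=8
after ADD r3, r3, #1: r3=6+1=7
CMP r3, #11  (cmp 7,11)
BNE L2: taken
after LDR r4, [r6]: r4=M[8]=11
after AND r4, r4, #12: r4=11&12=8
after LSL r4, r4, #4: r4=8<<4=128
after LDR r4, [r6]: r4=M[8]=11
after SUB r4, r4, #6: r4=11-6=5
after ADD r6, r6, #4: r6=8+4=12
after ADD r3, r3, #1: r3=7+1=8
CMP r3, #11  (cmp 8,11)
BNE L2: taken
after LDR r4, [r6]: r4=M[12]=21
after AND r4, r4, #12: r4=21&12=4
after LSL r4, r4, #4: r4=4<<4=64
after LDR r4, [r6]: r4=M[12]=21
after SUB r4, r4, #6: r4=21-6=15
after ADD r6, r6, #4: r6=12+4=16
after ADD r3, r3, #1: r3=8+1=9
CMP r3, #11  (cmp 9,11)
BNE L2: taken
after LDR r4, [r6]: r4=M[16]=1
after AND r4, r4, #12: r4=1&12=0
after LSL r4, r4, #4: r4=0<<4=0
after LDR r4, [r6]: r4=M[16]=1
after SUB r4, r4, #6: r4=1-6=-5
after ADD r6, r6, #4: r6=16+4=20
after ADD r3, r3, #1: r3=9+1=10
CMP r3, #11  (cmp 10,11)
BNE L2: taken
after LDR r4, [r6]: r4=M[20]=20
after AND r4, r4, #12: r4=20&12=4
after LSL r4, r4, #4: r4=4<<4=64
after LDR r4, [r6]: r4=M[20]=20
after SUB r4, r4, #6: r4=20-6=14
after ADD r6, r6, #4: r6=20+4=24
after ADD r3, r3, #1: r3=10+1=11
CMP r3, #11  (cmp 11,11)
BNE L2: not taken
STR r4, [4] → M[4]=14
halt.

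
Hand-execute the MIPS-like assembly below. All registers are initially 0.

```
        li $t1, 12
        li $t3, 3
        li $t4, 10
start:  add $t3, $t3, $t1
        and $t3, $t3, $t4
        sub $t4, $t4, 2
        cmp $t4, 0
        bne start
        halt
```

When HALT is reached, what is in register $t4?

0

$t1=12
$t3=3
$t4=10
$t3=3+12=15
$t3=15&10=10
$t4=10-2=8
cmp $t4, 0  (cmp 8,0)
bne start: taken
$t3=10+12=22
$t3=22&8=0
$t4=8-2=6
cmp $t4, 0  (cmp 6,0)
bne start: taken
$t3=0+12=12
$t3=12&6=4
$t4=6-2=4
cmp $t4, 0  (cmp 4,0)
bne start: taken
$t3=4+12=16
$t3=16&4=0
$t4=4-2=2
cmp $t4, 0  (cmp 2,0)
bne start: taken
$t3=0+12=12
$t3=12&2=0
$t4=2-2=0
cmp $t4, 0  (cmp 0,0)
bne start: not taken
halt.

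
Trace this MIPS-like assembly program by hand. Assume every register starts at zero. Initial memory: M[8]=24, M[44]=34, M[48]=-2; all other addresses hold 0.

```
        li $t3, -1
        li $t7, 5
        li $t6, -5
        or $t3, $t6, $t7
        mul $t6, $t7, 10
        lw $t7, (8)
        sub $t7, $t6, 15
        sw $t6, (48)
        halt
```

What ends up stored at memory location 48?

$t3=-1
$t7=5
$t6=-5
$t3=(-5)|5=-1
$t6=5*10=50
$t7=M[8]=24
$t7=50-15=35
sw $t6, (48) → M[48]=50
halt.

50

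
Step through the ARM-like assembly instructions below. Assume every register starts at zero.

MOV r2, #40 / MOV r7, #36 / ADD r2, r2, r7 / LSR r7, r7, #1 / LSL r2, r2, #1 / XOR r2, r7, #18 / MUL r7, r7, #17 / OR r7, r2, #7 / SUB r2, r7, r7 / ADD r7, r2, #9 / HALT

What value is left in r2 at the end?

0

after MOV r2, #40: r2=40
after MOV r7, #36: r7=36
after ADD r2, r2, r7: r2=40+36=76
after LSR r7, r7, #1: r7=36>>1=18
after LSL r2, r2, #1: r2=76<<1=152
after XOR r2, r7, #18: r2=18^18=0
after MUL r7, r7, #17: r7=18*17=306
after OR r7, r2, #7: r7=0|7=7
after SUB r2, r7, r7: r2=7-7=0
after ADD r7, r2, #9: r7=0+9=9
halt.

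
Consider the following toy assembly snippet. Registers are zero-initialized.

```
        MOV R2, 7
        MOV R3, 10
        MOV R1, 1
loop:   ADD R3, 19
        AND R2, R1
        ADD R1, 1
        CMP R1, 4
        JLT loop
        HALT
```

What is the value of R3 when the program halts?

R2=7
R3=10
R1=1
R3=10+19=29
R2=7&1=1
R1=1+1=2
CMP R1, 4  (cmp 2,4)
JLT loop: taken
R3=29+19=48
R2=1&2=0
R1=2+1=3
CMP R1, 4  (cmp 3,4)
JLT loop: taken
R3=48+19=67
R2=0&3=0
R1=3+1=4
CMP R1, 4  (cmp 4,4)
JLT loop: not taken
halt.

67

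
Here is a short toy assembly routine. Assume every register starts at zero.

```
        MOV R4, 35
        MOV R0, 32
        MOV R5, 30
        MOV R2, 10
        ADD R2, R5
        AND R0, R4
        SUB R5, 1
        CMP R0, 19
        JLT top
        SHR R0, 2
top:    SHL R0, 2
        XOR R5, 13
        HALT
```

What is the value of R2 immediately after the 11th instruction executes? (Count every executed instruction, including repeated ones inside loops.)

R4=35
R0=32
R5=30
R2=10
R2=10+30=40
R0=32&35=32
R5=30-1=29
CMP R0, 19  (cmp 32,19)
JLT top: not taken
R0=32>>2=8
R0=8<<2=32
After step 11: R2 = 40.

40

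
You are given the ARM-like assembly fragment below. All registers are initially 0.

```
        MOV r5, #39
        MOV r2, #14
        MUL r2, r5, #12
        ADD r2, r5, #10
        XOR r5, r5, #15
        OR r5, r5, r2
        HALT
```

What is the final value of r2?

49

MOV r5, #39 → r5=39
MOV r2, #14 → r2=14
MUL r2, r5, #12 → r2=39*12=468
ADD r2, r5, #10 → r2=39+10=49
XOR r5, r5, #15 → r5=39^15=40
OR r5, r5, r2 → r5=40|49=57
halt.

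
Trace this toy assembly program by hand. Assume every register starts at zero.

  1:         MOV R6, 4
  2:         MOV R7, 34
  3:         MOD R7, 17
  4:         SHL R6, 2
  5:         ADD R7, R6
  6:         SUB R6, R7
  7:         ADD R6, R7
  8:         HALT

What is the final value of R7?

MOV R6, 4 → R6=4
MOV R7, 34 → R7=34
MOD R7, 17 → R7=34%17=0
SHL R6, 2 → R6=4<<2=16
ADD R7, R6 → R7=0+16=16
SUB R6, R7 → R6=16-16=0
ADD R6, R7 → R6=0+16=16
halt.

16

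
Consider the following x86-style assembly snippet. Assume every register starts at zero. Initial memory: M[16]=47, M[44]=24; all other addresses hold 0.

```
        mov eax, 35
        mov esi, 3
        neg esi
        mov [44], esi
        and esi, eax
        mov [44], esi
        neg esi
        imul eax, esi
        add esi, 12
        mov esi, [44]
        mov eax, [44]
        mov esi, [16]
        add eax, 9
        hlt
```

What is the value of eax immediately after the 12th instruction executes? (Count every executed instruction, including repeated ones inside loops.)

after mov eax, 35: eax=35
after mov esi, 3: esi=3
after neg esi: esi=-(3)=-3
mov [44], esi → M[44]=-3
after and esi, eax: esi=(-3)&35=33
mov [44], esi → M[44]=33
after neg esi: esi=-(33)=-33
after imul eax, esi: eax=35*(-33)=-1155
after add esi, 12: esi=(-33)+12=-21
after mov esi, [44]: esi=M[44]=33
after mov eax, [44]: eax=M[44]=33
after mov esi, [16]: esi=M[16]=47
After step 12: eax = 33.

33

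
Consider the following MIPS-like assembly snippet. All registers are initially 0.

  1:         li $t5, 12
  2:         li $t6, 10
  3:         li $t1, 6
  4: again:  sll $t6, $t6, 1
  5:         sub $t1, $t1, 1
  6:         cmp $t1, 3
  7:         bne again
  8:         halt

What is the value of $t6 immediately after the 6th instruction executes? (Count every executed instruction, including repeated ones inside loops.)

$t5=12
$t6=10
$t1=6
$t6=10<<1=20
$t1=6-1=5
cmp $t1, 3  (cmp 5,3)
After step 6: $t6 = 20.

20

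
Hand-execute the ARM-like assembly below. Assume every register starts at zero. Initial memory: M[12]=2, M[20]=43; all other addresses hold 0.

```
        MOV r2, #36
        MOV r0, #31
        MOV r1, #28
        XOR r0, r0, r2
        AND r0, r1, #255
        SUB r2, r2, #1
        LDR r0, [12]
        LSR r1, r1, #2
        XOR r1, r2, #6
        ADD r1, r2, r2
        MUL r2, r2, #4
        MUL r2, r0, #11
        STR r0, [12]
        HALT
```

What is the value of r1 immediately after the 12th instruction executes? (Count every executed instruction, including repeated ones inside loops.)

70

after MOV r2, #36: r2=36
after MOV r0, #31: r0=31
after MOV r1, #28: r1=28
after XOR r0, r0, r2: r0=31^36=59
after AND r0, r1, #255: r0=28&255=28
after SUB r2, r2, #1: r2=36-1=35
after LDR r0, [12]: r0=M[12]=2
after LSR r1, r1, #2: r1=28>>2=7
after XOR r1, r2, #6: r1=35^6=37
after ADD r1, r2, r2: r1=35+35=70
after MUL r2, r2, #4: r2=35*4=140
after MUL r2, r0, #11: r2=2*11=22
After step 12: r1 = 70.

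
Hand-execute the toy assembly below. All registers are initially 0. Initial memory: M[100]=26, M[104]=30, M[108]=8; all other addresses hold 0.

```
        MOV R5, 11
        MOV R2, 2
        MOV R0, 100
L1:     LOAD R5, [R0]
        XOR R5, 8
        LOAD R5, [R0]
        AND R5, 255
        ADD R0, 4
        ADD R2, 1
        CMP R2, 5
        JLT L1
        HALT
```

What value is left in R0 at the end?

112

after MOV R5, 11: R5=11
after MOV R2, 2: R2=2
after MOV R0, 100: R0=100
after LOAD R5, [R0]: R5=M[100]=26
after XOR R5, 8: R5=26^8=18
after LOAD R5, [R0]: R5=M[100]=26
after AND R5, 255: R5=26&255=26
after ADD R0, 4: R0=100+4=104
after ADD R2, 1: R2=2+1=3
CMP R2, 5  (cmp 3,5)
JLT L1: taken
after LOAD R5, [R0]: R5=M[104]=30
after XOR R5, 8: R5=30^8=22
after LOAD R5, [R0]: R5=M[104]=30
after AND R5, 255: R5=30&255=30
after ADD R0, 4: R0=104+4=108
after ADD R2, 1: R2=3+1=4
CMP R2, 5  (cmp 4,5)
JLT L1: taken
after LOAD R5, [R0]: R5=M[108]=8
after XOR R5, 8: R5=8^8=0
after LOAD R5, [R0]: R5=M[108]=8
after AND R5, 255: R5=8&255=8
after ADD R0, 4: R0=108+4=112
after ADD R2, 1: R2=4+1=5
CMP R2, 5  (cmp 5,5)
JLT L1: not taken
halt.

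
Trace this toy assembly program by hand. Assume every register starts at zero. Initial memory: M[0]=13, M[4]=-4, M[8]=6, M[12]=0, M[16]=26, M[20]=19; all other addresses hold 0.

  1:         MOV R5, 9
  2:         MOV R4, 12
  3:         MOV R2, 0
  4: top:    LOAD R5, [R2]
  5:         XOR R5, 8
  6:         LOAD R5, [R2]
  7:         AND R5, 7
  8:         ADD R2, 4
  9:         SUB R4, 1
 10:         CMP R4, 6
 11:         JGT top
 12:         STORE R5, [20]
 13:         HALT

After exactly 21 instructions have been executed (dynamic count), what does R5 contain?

14

after MOV R5, 9: R5=9
after MOV R4, 12: R4=12
after MOV R2, 0: R2=0
after LOAD R5, [R2]: R5=M[0]=13
after XOR R5, 8: R5=13^8=5
after LOAD R5, [R2]: R5=M[0]=13
after AND R5, 7: R5=13&7=5
after ADD R2, 4: R2=0+4=4
after SUB R4, 1: R4=12-1=11
CMP R4, 6  (cmp 11,6)
JGT top: taken
after LOAD R5, [R2]: R5=M[4]=-4
after XOR R5, 8: R5=(-4)^8=-12
after LOAD R5, [R2]: R5=M[4]=-4
after AND R5, 7: R5=(-4)&7=4
after ADD R2, 4: R2=4+4=8
after SUB R4, 1: R4=11-1=10
CMP R4, 6  (cmp 10,6)
JGT top: taken
after LOAD R5, [R2]: R5=M[8]=6
after XOR R5, 8: R5=6^8=14
After step 21: R5 = 14.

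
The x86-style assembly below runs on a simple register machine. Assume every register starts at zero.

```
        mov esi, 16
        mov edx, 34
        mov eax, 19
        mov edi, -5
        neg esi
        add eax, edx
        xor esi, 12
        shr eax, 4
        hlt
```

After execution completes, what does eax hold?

mov esi, 16 → esi=16
mov edx, 34 → edx=34
mov eax, 19 → eax=19
mov edi, -5 → edi=-5
neg esi → esi=-(16)=-16
add eax, edx → eax=19+34=53
xor esi, 12 → esi=(-16)^12=-4
shr eax, 4 → eax=53>>4=3
halt.

3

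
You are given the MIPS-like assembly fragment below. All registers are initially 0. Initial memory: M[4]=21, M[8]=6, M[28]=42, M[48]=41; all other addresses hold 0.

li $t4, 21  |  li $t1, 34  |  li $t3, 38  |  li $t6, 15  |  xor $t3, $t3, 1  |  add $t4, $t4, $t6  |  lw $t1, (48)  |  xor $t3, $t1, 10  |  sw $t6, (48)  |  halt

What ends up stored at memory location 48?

15

li $t4, 21 → $t4=21
li $t1, 34 → $t1=34
li $t3, 38 → $t3=38
li $t6, 15 → $t6=15
xor $t3, $t3, 1 → $t3=38^1=39
add $t4, $t4, $t6 → $t4=21+15=36
lw $t1, (48) → $t1=M[48]=41
xor $t3, $t1, 10 → $t3=41^10=35
sw $t6, (48) → M[48]=15
halt.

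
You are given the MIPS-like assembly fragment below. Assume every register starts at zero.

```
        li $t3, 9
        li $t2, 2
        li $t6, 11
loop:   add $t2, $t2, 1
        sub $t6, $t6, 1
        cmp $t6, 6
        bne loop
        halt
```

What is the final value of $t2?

$t3=9
$t2=2
$t6=11
$t2=2+1=3
$t6=11-1=10
cmp $t6, 6  (cmp 10,6)
bne loop: taken
$t2=3+1=4
$t6=10-1=9
cmp $t6, 6  (cmp 9,6)
bne loop: taken
$t2=4+1=5
$t6=9-1=8
cmp $t6, 6  (cmp 8,6)
bne loop: taken
$t2=5+1=6
$t6=8-1=7
cmp $t6, 6  (cmp 7,6)
bne loop: taken
$t2=6+1=7
$t6=7-1=6
cmp $t6, 6  (cmp 6,6)
bne loop: not taken
halt.

7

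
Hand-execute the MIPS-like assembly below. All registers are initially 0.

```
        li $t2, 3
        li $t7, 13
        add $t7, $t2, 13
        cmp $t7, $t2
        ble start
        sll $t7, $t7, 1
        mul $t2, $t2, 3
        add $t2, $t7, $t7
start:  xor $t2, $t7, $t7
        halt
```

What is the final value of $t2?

0

after li $t2, 3: $t2=3
after li $t7, 13: $t7=13
after add $t7, $t2, 13: $t7=3+13=16
cmp $t7, $t2  (cmp 16,3)
ble start: not taken
after sll $t7, $t7, 1: $t7=16<<1=32
after mul $t2, $t2, 3: $t2=3*3=9
after add $t2, $t7, $t7: $t2=32+32=64
after xor $t2, $t7, $t7: $t2=32^32=0
halt.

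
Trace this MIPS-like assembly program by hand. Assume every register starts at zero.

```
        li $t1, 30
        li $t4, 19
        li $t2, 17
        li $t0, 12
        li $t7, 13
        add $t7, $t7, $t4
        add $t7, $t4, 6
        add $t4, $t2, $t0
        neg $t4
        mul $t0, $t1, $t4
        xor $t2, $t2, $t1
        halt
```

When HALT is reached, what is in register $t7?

25

$t1=30
$t4=19
$t2=17
$t0=12
$t7=13
$t7=13+19=32
$t7=19+6=25
$t4=17+12=29
$t4=-(29)=-29
$t0=30*(-29)=-870
$t2=17^30=15
halt.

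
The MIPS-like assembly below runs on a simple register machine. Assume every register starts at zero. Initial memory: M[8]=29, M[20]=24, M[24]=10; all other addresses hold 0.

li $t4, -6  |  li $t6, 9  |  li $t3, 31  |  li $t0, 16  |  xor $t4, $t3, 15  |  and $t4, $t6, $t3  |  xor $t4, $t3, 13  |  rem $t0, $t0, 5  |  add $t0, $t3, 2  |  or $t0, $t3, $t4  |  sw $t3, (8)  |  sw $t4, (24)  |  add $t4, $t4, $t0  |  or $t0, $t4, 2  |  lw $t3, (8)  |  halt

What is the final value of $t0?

$t4=-6
$t6=9
$t3=31
$t0=16
$t4=31^15=16
$t4=9&31=9
$t4=31^13=18
$t0=16%5=1
$t0=31+2=33
$t0=31|18=31
sw $t3, (8) → M[8]=31
sw $t4, (24) → M[24]=18
$t4=18+31=49
$t0=49|2=51
$t3=M[8]=31
halt.

51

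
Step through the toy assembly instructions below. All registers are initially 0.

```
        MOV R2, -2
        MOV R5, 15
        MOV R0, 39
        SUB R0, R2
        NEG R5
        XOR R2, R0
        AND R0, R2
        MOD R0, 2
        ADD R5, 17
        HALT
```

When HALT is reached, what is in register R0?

after MOV R2, -2: R2=-2
after MOV R5, 15: R5=15
after MOV R0, 39: R0=39
after SUB R0, R2: R0=39-(-2)=41
after NEG R5: R5=-(15)=-15
after XOR R2, R0: R2=(-2)^41=-41
after AND R0, R2: R0=41&(-41)=1
after MOD R0, 2: R0=1%2=1
after ADD R5, 17: R5=(-15)+17=2
halt.

1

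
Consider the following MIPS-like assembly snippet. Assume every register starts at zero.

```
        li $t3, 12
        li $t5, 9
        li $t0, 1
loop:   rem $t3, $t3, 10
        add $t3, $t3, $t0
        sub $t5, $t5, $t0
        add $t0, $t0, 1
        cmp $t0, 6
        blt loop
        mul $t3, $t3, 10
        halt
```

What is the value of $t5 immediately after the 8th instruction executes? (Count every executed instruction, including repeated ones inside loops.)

8

$t3=12
$t5=9
$t0=1
$t3=12%10=2
$t3=2+1=3
$t5=9-1=8
$t0=1+1=2
cmp $t0, 6  (cmp 2,6)
After step 8: $t5 = 8.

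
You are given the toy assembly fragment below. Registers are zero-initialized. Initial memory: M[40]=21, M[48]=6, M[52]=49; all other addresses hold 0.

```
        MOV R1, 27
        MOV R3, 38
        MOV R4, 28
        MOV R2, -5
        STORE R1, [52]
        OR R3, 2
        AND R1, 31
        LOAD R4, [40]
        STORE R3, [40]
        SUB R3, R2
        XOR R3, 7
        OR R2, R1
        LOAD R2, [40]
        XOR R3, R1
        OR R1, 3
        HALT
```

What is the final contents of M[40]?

38

R1=27
R3=38
R4=28
R2=-5
STORE R1, [52] → M[52]=27
R3=38|2=38
R1=27&31=27
R4=M[40]=21
STORE R3, [40] → M[40]=38
R3=38-(-5)=43
R3=43^7=44
R2=(-5)|27=-5
R2=M[40]=38
R3=44^27=55
R1=27|3=27
halt.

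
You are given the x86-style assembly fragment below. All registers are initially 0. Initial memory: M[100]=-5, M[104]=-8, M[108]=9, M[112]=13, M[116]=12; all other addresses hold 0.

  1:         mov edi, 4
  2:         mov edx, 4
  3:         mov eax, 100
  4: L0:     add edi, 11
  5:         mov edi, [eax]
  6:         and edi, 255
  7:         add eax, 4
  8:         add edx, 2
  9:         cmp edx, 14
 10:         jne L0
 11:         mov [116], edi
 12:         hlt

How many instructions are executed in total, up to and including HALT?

40

after mov edi, 4: edi=4
after mov edx, 4: edx=4
after mov eax, 100: eax=100
after add edi, 11: edi=4+11=15
after mov edi, [eax]: edi=M[100]=-5
after and edi, 255: edi=(-5)&255=251
after add eax, 4: eax=100+4=104
after add edx, 2: edx=4+2=6
cmp edx, 14  (cmp 6,14)
jne L0: taken
after add edi, 11: edi=251+11=262
after mov edi, [eax]: edi=M[104]=-8
after and edi, 255: edi=(-8)&255=248
after add eax, 4: eax=104+4=108
after add edx, 2: edx=6+2=8
cmp edx, 14  (cmp 8,14)
jne L0: taken
after add edi, 11: edi=248+11=259
after mov edi, [eax]: edi=M[108]=9
after and edi, 255: edi=9&255=9
after add eax, 4: eax=108+4=112
after add edx, 2: edx=8+2=10
cmp edx, 14  (cmp 10,14)
jne L0: taken
after add edi, 11: edi=9+11=20
after mov edi, [eax]: edi=M[112]=13
after and edi, 255: edi=13&255=13
after add eax, 4: eax=112+4=116
after add edx, 2: edx=10+2=12
cmp edx, 14  (cmp 12,14)
jne L0: taken
after add edi, 11: edi=13+11=24
after mov edi, [eax]: edi=M[116]=12
after and edi, 255: edi=12&255=12
after add eax, 4: eax=116+4=120
after add edx, 2: edx=12+2=14
cmp edx, 14  (cmp 14,14)
jne L0: not taken
mov [116], edi → M[116]=12
halt.
Total executed instructions: 40.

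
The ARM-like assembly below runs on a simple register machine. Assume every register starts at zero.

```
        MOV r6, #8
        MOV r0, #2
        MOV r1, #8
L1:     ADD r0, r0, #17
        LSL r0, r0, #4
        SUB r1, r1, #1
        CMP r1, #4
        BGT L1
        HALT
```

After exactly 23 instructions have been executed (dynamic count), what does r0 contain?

after MOV r6, #8: r6=8
after MOV r0, #2: r0=2
after MOV r1, #8: r1=8
after ADD r0, r0, #17: r0=2+17=19
after LSL r0, r0, #4: r0=19<<4=304
after SUB r1, r1, #1: r1=8-1=7
CMP r1, #4  (cmp 7,4)
BGT L1: taken
after ADD r0, r0, #17: r0=304+17=321
after LSL r0, r0, #4: r0=321<<4=5136
after SUB r1, r1, #1: r1=7-1=6
CMP r1, #4  (cmp 6,4)
BGT L1: taken
after ADD r0, r0, #17: r0=5136+17=5153
after LSL r0, r0, #4: r0=5153<<4=82448
after SUB r1, r1, #1: r1=6-1=5
CMP r1, #4  (cmp 5,4)
BGT L1: taken
after ADD r0, r0, #17: r0=82448+17=82465
after LSL r0, r0, #4: r0=82465<<4=1319440
after SUB r1, r1, #1: r1=5-1=4
CMP r1, #4  (cmp 4,4)
BGT L1: not taken
After step 23: r0 = 1319440.

1319440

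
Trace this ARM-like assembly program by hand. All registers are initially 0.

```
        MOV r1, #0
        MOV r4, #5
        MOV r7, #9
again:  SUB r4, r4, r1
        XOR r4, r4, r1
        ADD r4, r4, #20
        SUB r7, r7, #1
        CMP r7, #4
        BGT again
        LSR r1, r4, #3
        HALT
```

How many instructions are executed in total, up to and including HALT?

35

r1=0
r4=5
r7=9
r4=5-0=5
r4=5^0=5
r4=5+20=25
r7=9-1=8
CMP r7, #4  (cmp 8,4)
BGT again: taken
r4=25-0=25
r4=25^0=25
r4=25+20=45
r7=8-1=7
CMP r7, #4  (cmp 7,4)
BGT again: taken
r4=45-0=45
r4=45^0=45
r4=45+20=65
r7=7-1=6
CMP r7, #4  (cmp 6,4)
BGT again: taken
r4=65-0=65
r4=65^0=65
r4=65+20=85
r7=6-1=5
CMP r7, #4  (cmp 5,4)
BGT again: taken
r4=85-0=85
r4=85^0=85
r4=85+20=105
r7=5-1=4
CMP r7, #4  (cmp 4,4)
BGT again: not taken
r1=105>>3=13
halt.
Total executed instructions: 35.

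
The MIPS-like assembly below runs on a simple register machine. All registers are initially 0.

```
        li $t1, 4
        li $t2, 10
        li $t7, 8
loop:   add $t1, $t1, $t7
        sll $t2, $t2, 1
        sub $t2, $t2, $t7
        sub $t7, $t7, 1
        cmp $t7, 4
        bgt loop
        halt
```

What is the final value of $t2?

51

after li $t1, 4: $t1=4
after li $t2, 10: $t2=10
after li $t7, 8: $t7=8
after add $t1, $t1, $t7: $t1=4+8=12
after sll $t2, $t2, 1: $t2=10<<1=20
after sub $t2, $t2, $t7: $t2=20-8=12
after sub $t7, $t7, 1: $t7=8-1=7
cmp $t7, 4  (cmp 7,4)
bgt loop: taken
after add $t1, $t1, $t7: $t1=12+7=19
after sll $t2, $t2, 1: $t2=12<<1=24
after sub $t2, $t2, $t7: $t2=24-7=17
after sub $t7, $t7, 1: $t7=7-1=6
cmp $t7, 4  (cmp 6,4)
bgt loop: taken
after add $t1, $t1, $t7: $t1=19+6=25
after sll $t2, $t2, 1: $t2=17<<1=34
after sub $t2, $t2, $t7: $t2=34-6=28
after sub $t7, $t7, 1: $t7=6-1=5
cmp $t7, 4  (cmp 5,4)
bgt loop: taken
after add $t1, $t1, $t7: $t1=25+5=30
after sll $t2, $t2, 1: $t2=28<<1=56
after sub $t2, $t2, $t7: $t2=56-5=51
after sub $t7, $t7, 1: $t7=5-1=4
cmp $t7, 4  (cmp 4,4)
bgt loop: not taken
halt.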